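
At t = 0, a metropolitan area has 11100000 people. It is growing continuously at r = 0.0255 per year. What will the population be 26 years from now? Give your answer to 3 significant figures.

≈ 21,500,000 people

P(26) = 11100000 · e^(0.0255·26) = 11100000 · e^(0.663)
= 11100000 · 1.94061 ≈ 21540720.24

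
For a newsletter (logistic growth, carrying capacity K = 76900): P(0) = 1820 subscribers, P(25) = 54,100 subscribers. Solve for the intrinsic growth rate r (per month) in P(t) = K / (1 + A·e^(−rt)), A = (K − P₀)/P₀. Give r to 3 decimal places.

r ≈ 0.183 per month

A = (76900 − 1820)/1820 = 41.25275
54100 = 76900/(1 + 41.25275·e^(−r·25)) → e^(−25r) = (1.42144 − 1)/41.25275 = 0.010216
r = −ln(0.010216)/25 = 4.58379/25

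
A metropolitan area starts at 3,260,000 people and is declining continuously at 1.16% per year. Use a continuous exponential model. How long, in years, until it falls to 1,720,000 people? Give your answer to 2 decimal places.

1720000 = 3260000 · e^(-0.0116·t)
t = ln(1720000/3260000) / -0.0116 = ln(0.52761) / -0.0116 = -0.6394 / -0.0116

t ≈ 55.12 years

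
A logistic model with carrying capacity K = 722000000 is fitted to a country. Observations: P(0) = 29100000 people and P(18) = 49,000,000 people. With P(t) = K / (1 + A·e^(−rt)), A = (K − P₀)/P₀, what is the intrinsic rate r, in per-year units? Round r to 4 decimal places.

r ≈ 0.0306 per year

A = (722000000 − 29100000)/29100000 = 23.811
49000000 = 722000000/(1 + 23.811·e^(−r·18)) → e^(−18r) = (14.73469 − 1)/23.811 = 0.576821
r = −ln(0.576821)/18 = 0.55022/18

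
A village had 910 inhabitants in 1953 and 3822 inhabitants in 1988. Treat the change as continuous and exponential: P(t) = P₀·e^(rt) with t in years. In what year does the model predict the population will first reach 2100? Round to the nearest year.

r = ln(3822/910) / 35 = 1.43508/35 ≈ 0.041002 per year
t = ln(2100/910) / r = 0.83625/0.041002 ≈ 20.4 years after 1953

year 1973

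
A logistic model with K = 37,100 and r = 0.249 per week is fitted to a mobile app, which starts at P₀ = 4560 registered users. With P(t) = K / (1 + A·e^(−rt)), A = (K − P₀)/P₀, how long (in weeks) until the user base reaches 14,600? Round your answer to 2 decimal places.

A = (37100 − 4560)/4560 = 7.13596
14600 = 37100/(1 + 7.13596·e^(−0.249t)) → 1 + 7.13596·e^(−0.249t) = 2.5411
e^(−0.249t) = 0.215962 → t = ln(4.63045)/0.249 = 1.53265/0.249

t ≈ 6.16 weeks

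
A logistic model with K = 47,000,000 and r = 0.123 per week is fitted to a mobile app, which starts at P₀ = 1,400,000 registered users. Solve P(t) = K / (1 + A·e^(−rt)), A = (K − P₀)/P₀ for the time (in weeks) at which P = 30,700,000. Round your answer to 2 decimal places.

A = (47000000 − 1400000)/1400000 = 32.57143
30700000 = 47000000/(1 + 32.57143·e^(−0.123t)) → 1 + 32.57143·e^(−0.123t) = 1.53094
e^(−0.123t) = 0.016301 → t = ln(61.34619)/0.123 = 4.11653/0.123

t ≈ 33.47 weeks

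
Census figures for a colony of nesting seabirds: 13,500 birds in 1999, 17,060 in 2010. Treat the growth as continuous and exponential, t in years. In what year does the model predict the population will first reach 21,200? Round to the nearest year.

year 2020

r = ln(17060/13500) / 11 = 0.23405/11 ≈ 0.021277 per year
t = ln(21200/13500) / r = 0.45131/0.021277 ≈ 21.21 years after 1999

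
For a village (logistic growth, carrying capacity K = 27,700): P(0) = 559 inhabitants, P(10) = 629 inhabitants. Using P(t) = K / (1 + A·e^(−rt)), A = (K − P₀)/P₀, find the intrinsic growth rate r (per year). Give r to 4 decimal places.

A = (27700 − 559)/559 = 48.55277
629 = 27700/(1 + 48.55277·e^(−r·10)) → e^(−10r) = (44.03816 − 1)/48.55277 = 0.88642
r = −ln(0.88642)/10 = 0.12056/10

r ≈ 0.0121 per year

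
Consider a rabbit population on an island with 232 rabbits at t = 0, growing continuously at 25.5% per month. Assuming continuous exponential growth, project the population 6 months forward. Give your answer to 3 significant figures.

≈ 1,070 rabbits

P(6) = 232 · e^(0.255·6) = 232 · e^(1.53)
= 232 · 4.61818 ≈ 1071.42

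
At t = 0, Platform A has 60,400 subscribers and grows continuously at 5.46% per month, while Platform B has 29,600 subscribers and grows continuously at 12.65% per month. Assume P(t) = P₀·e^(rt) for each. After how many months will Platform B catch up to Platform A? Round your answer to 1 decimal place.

60400·e^(0.0546t) = 29600·e^(0.1265t)
60400/29600 = e^((0.1265 − 0.0546)t) → ln(2.04054) = 0.0719·t
t = 0.71321 / 0.0719

t ≈ 9.9 months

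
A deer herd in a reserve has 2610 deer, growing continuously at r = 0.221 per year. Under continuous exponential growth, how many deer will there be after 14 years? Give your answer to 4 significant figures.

P(14) = 2610 · e^(0.221·14) = 2610 · e^(3.094)
= 2610 · 22.06516 ≈ 57590.07

≈ 57,590 deer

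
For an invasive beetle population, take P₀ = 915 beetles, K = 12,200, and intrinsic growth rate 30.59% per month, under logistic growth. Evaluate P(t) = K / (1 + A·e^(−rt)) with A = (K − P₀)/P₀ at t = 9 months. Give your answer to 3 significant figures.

≈ 6,830 beetles

A = (12200 − 915)/915 = 12.33333
P(9) = 12200 / (1 + 12.33333·e^(−0.3059·9)) = 12200 / (1 + 12.33333·0.06373)
= 12200 / 1.786 ≈ 6830.89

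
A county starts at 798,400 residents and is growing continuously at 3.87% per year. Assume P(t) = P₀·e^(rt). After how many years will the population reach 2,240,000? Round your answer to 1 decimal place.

t ≈ 26.7 years

2240000 = 798400 · e^(0.0387·t)
t = ln(2240000/798400) / 0.0387 = ln(2.80561) / 0.0387 = 1.03162 / 0.0387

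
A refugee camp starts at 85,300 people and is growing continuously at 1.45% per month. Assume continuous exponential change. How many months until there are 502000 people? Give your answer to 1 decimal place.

502000 = 85300 · e^(0.0145·t)
t = ln(502000/85300) / 0.0145 = ln(5.88511) / 0.0145 = 1.77243 / 0.0145

t ≈ 122.2 months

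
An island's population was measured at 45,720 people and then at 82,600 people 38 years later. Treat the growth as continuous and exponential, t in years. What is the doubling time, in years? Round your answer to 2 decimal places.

r = ln(82600/45720) / 38 = ln(1.80665) / 38 ≈ 0.015565 per year
doubling time = ln 2 / |r| = 0.69315 / 0.015565

doubling time ≈ 44.53 years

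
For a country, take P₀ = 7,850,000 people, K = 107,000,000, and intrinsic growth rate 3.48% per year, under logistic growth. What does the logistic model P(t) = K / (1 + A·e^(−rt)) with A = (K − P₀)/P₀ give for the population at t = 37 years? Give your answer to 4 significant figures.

≈ 23,860,000 people

A = (107000000 − 7850000)/7850000 = 12.63057
P(37) = 107000000 / (1 + 12.63057·e^(−0.0348·37)) = 107000000 / (1 + 12.63057·0.275932)
= 107000000 / 4.48518 ≈ 23856332.99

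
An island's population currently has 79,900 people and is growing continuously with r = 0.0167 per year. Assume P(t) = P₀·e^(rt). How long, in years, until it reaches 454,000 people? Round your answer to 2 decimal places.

454000 = 79900 · e^(0.0167·t)
t = ln(454000/79900) / 0.0167 = ln(5.6821) / 0.0167 = 1.73732 / 0.0167

t ≈ 104.03 years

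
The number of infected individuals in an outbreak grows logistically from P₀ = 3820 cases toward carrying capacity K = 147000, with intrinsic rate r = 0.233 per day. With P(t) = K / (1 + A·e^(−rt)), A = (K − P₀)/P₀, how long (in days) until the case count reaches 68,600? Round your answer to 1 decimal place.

t ≈ 15.0 days

A = (147000 − 3820)/3820 = 37.48168
68600 = 147000/(1 + 37.48168·e^(−0.233t)) → 1 + 37.48168·e^(−0.233t) = 2.14286
e^(−0.233t) = 0.030491 → t = ln(32.79647)/0.233 = 3.49032/0.233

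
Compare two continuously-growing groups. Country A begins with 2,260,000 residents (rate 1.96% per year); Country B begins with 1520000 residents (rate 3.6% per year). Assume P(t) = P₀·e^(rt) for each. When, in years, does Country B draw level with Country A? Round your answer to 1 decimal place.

t ≈ 24.2 years

2260000·e^(0.0196t) = 1520000·e^(0.036t)
2260000/1520000 = e^((0.036 − 0.0196)t) → ln(1.48684) = 0.0164·t
t = 0.39665 / 0.0164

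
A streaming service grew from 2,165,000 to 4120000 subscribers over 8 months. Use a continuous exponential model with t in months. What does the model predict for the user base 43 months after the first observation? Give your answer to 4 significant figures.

≈ 68,780,000 subscribers

r = ln(4120000/2165000) / 8 ≈ 0.080429 per month
P(43) = 2165000 · e^(0.080429·43) = 2165000 · 31.76774 ≈ 68777157.15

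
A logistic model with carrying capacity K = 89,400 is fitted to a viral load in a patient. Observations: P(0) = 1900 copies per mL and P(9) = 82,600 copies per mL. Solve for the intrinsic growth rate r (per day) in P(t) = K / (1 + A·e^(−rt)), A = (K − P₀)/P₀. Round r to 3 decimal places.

r ≈ 0.703 per day

A = (89400 − 1900)/1900 = 46.05263
82600 = 89400/(1 + 46.05263·e^(−r·9)) → e^(−9r) = (1.08232 − 1)/46.05263 = 0.001788
r = −ln(0.001788)/9 = 6.32687/9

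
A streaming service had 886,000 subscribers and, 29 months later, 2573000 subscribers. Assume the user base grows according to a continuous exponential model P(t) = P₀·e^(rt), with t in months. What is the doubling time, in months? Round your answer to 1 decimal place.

doubling time ≈ 18.9 months

r = ln(2573000/886000) / 29 = ln(2.90406) / 29 ≈ 0.036762 per month
doubling time = ln 2 / |r| = 0.69315 / 0.036762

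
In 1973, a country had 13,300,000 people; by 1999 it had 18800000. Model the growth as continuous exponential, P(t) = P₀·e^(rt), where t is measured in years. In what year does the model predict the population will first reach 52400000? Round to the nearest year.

year 2076

r = ln(18800000/13300000) / 26 = 0.34609/26 ≈ 0.013311 per year
t = ln(52400000/13300000) / r = 1.37114/0.013311 ≈ 103.01 years after 1973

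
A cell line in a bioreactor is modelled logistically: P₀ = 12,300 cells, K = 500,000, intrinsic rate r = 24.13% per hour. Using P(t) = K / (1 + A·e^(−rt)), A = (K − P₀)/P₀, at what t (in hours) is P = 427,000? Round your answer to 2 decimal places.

A = (500000 − 12300)/12300 = 39.65041
427000 = 500000/(1 + 39.65041·e^(−0.2413t)) → 1 + 39.65041·e^(−0.2413t) = 1.17096
e^(−0.2413t) = 0.004312 → t = ln(231.92772)/0.2413 = 5.44643/0.2413

t ≈ 22.57 hours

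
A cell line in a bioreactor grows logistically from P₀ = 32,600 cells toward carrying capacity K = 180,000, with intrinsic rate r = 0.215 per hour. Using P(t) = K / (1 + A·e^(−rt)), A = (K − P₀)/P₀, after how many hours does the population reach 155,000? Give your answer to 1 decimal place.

t ≈ 15.5 hours

A = (180000 − 32600)/32600 = 4.52147
155000 = 180000/(1 + 4.52147·e^(−0.215t)) → 1 + 4.52147·e^(−0.215t) = 1.16129
e^(−0.215t) = 0.035672 → t = ln(28.03313)/0.215 = 3.33339/0.215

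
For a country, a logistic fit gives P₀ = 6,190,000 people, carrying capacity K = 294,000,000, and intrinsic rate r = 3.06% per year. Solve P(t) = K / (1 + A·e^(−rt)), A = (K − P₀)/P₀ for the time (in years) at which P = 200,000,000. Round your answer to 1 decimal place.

A = (294000000 − 6190000)/6190000 = 46.49596
200000000 = 294000000/(1 + 46.49596·e^(−0.0306t)) → 1 + 46.49596·e^(−0.0306t) = 1.47
e^(−0.0306t) = 0.010108 → t = ln(98.92758)/0.0306 = 4.59439/0.0306

t ≈ 150.1 years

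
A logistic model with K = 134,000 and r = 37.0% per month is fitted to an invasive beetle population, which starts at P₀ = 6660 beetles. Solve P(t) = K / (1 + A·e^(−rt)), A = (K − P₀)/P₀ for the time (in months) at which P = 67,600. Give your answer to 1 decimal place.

A = (134000 − 6660)/6660 = 19.12012
67600 = 134000/(1 + 19.12012·e^(−0.37t)) → 1 + 19.12012·e^(−0.37t) = 1.98225
e^(−0.37t) = 0.051373 → t = ln(19.46566)/0.37 = 2.96865/0.37

t ≈ 8.0 months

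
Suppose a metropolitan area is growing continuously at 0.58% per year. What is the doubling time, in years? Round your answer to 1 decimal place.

doubling time = ln(2) / |r| = 0.69315 / 0.0058

doubling time ≈ 119.5 years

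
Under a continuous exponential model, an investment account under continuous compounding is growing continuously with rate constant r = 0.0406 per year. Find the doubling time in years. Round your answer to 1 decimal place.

doubling time = ln(2) / |r| = 0.69315 / 0.0406

doubling time ≈ 17.1 years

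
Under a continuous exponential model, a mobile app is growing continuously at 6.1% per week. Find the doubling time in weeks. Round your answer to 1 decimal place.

doubling time ≈ 11.4 weeks

doubling time = ln(2) / |r| = 0.69315 / 0.061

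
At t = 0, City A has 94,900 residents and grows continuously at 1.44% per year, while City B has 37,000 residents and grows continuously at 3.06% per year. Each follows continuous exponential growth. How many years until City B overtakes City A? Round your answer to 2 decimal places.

t ≈ 58.14 years

94900·e^(0.0144t) = 37000·e^(0.0306t)
94900/37000 = e^((0.0306 − 0.0144)t) → ln(2.56486) = 0.0162·t
t = 0.94191 / 0.0162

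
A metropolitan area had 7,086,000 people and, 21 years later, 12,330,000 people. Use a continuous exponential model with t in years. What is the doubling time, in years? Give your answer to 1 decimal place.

doubling time ≈ 26.3 years

r = ln(12330000/7086000) / 21 = ln(1.74005) / 21 ≈ 0.026377 per year
doubling time = ln 2 / |r| = 0.69315 / 0.026377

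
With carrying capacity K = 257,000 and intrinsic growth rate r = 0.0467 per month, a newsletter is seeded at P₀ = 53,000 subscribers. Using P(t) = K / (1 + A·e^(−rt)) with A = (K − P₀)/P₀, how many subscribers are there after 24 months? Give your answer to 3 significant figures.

≈ 114,000 subscribers

A = (257000 − 53000)/53000 = 3.84906
P(24) = 257000 / (1 + 3.84906·e^(−0.0467·24)) = 257000 / (1 + 3.84906·0.326019)
= 257000 / 2.25487 ≈ 113975.78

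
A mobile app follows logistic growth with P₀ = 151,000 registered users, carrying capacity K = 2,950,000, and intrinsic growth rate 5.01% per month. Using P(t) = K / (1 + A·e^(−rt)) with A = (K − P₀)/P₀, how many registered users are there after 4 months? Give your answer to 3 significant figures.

≈ 182,000 registered users

A = (2950000 − 151000)/151000 = 18.53642
P(4) = 2950000 / (1 + 18.53642·e^(−0.0501·4)) = 2950000 / (1 + 18.53642·0.818403)
= 2950000 / 16.17027 ≈ 182433.55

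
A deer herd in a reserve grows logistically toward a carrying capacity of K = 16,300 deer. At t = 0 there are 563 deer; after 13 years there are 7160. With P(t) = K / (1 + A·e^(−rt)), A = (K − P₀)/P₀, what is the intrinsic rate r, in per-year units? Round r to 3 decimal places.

r ≈ 0.237 per year

A = (16300 − 563)/563 = 27.95204
7160 = 16300/(1 + 27.95204·e^(−r·13)) → e^(−13r) = (2.27654 − 1)/27.95204 = 0.045669
r = −ln(0.045669)/13 = 3.08634/13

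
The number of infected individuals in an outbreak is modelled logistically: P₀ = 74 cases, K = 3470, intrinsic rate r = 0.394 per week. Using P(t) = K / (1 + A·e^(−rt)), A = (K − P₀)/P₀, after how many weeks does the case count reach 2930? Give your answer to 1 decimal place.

A = (3470 − 74)/74 = 45.89189
2930 = 3470/(1 + 45.89189·e^(−0.394t)) → 1 + 45.89189·e^(−0.394t) = 1.1843
e^(−0.394t) = 0.004016 → t = ln(249.00601)/0.394 = 5.51748/0.394

t ≈ 14.0 weeks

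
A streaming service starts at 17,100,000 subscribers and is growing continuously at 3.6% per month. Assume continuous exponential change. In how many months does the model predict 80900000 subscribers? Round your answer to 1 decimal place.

t ≈ 43.2 months

80900000 = 17100000 · e^(0.036·t)
t = ln(80900000/17100000) / 0.036 = ln(4.73099) / 0.036 = 1.55414 / 0.036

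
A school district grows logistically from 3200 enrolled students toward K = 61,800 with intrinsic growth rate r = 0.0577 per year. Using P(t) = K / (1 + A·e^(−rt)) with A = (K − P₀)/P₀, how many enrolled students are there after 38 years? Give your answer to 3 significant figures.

A = (61800 − 3200)/3200 = 18.3125
P(38) = 61800 / (1 + 18.3125·e^(−0.0577·38)) = 61800 / (1 + 18.3125·0.111626)
= 61800 / 3.04415 ≈ 20301.21

≈ 20,300 enrolled students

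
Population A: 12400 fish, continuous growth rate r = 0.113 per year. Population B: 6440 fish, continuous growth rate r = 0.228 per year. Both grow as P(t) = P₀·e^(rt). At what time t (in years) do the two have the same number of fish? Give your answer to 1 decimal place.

t ≈ 5.7 years

12400·e^(0.113t) = 6440·e^(0.228t)
12400/6440 = e^((0.228 − 0.113)t) → ln(1.92547) = 0.115·t
t = 0.65517 / 0.115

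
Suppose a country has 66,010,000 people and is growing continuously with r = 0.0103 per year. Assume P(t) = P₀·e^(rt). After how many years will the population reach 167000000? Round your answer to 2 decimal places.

t ≈ 90.12 years

167000000 = 66010000 · e^(0.0103·t)
t = ln(167000000/66010000) / 0.0103 = ln(2.52992) / 0.0103 = 0.92819 / 0.0103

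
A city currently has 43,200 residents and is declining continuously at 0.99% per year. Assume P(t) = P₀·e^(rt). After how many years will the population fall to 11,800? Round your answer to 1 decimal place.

t ≈ 131.1 years

11800 = 43200 · e^(-0.0099·t)
t = ln(11800/43200) / -0.0099 = ln(0.27315) / -0.0099 = -1.29774 / -0.0099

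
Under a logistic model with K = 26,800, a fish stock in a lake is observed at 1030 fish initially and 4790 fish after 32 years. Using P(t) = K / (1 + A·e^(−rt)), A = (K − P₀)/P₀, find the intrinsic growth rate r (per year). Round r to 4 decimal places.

A = (26800 − 1030)/1030 = 25.01942
4790 = 26800/(1 + 25.01942·e^(−r·32)) → e^(−32r) = (5.59499 − 1)/25.01942 = 0.183657
r = −ln(0.183657)/32 = 1.69469/32

r ≈ 0.0530 per year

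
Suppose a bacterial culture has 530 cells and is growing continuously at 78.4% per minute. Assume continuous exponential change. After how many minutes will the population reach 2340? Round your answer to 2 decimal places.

t ≈ 1.89 minutes

2340 = 530 · e^(0.784·t)
t = ln(2340/530) / 0.784 = ln(4.41509) / 0.784 = 1.48503 / 0.784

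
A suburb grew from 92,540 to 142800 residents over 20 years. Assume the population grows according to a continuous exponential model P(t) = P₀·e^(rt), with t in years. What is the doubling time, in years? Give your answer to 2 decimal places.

r = ln(142800/92540) / 20 = ln(1.54312) / 20 ≈ 0.02169 per year
doubling time = ln 2 / |r| = 0.69315 / 0.02169

doubling time ≈ 31.96 years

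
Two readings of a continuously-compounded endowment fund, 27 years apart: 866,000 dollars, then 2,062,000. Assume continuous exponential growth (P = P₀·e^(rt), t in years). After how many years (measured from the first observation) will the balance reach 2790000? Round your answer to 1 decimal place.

r = ln(2062000/866000) / 27 ≈ 0.032131 per year
t = ln(2790000/866000) / r = 1.16991 / 0.032131 ≈ 36.41

t ≈ 36.4 years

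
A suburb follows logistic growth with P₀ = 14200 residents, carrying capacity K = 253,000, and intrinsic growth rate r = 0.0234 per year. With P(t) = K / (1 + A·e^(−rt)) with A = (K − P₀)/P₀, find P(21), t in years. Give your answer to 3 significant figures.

A = (253000 − 14200)/14200 = 16.8169
P(21) = 253000 / (1 + 16.8169·e^(−0.0234·21)) = 253000 / (1 + 16.8169·0.611769)
= 253000 / 11.28806 ≈ 22413.05

≈ 22,400 residents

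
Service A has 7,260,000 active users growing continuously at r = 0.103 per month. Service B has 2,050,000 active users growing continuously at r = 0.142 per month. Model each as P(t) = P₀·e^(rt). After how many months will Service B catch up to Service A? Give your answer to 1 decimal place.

7260000·e^(0.103t) = 2050000·e^(0.142t)
7260000/2050000 = e^((0.142 − 0.103)t) → ln(3.54146) = 0.039·t
t = 1.26454 / 0.039

t ≈ 32.4 months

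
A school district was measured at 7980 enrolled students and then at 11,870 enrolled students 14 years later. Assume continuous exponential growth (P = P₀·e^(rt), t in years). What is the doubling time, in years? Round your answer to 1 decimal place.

r = ln(11870/7980) / 14 = ln(1.48747) / 14 ≈ 0.028363 per year
doubling time = ln 2 / |r| = 0.69315 / 0.028363

doubling time ≈ 24.4 years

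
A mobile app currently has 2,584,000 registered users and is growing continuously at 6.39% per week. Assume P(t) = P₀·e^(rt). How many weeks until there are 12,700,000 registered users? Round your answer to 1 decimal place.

12700000 = 2584000 · e^(0.0639·t)
t = ln(12700000/2584000) / 0.0639 = ln(4.91486) / 0.0639 = 1.59226 / 0.0639

t ≈ 24.9 weeks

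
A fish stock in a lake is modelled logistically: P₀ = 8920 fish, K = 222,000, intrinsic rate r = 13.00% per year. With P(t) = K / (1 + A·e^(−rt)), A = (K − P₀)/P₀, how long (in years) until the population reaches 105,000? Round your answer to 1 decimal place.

A = (222000 − 8920)/8920 = 23.88789
105000 = 222000/(1 + 23.88789·e^(−0.13t)) → 1 + 23.88789·e^(−0.13t) = 2.11429
e^(−0.13t) = 0.046646 → t = ln(21.43785)/0.13 = 3.06516/0.13

t ≈ 23.6 years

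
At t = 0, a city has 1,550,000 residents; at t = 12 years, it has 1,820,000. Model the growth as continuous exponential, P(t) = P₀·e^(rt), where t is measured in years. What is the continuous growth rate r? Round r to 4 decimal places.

1820000 = 1550000 · e^(r·12)
e^(12r) = 1820000/1550000 = 1.17419
r = ln(1.17419) / 12 = 0.16058 / 12

r ≈ 0.0134 per year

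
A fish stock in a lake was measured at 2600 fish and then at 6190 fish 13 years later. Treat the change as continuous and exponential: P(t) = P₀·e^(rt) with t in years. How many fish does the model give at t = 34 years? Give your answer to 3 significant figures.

≈ 25,100 fish

r = ln(6190/2600) / 13 ≈ 0.066725 per year
P(34) = 2600 · e^(0.066725·34) = 2600 · 9.66631 ≈ 25132.4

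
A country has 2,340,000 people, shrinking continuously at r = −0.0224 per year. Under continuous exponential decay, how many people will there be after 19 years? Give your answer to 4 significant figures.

P(19) = 2340000 · e^(-0.0224·19) = 2340000 · e^(-0.4256)
= 2340000 · 0.65338 ≈ 1528903.68

≈ 1,529,000 people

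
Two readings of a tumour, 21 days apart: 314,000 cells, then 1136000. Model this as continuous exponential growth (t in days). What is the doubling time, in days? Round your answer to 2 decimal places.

r = ln(1136000/314000) / 21 = ln(3.61783) / 21 ≈ 0.061232 per day
doubling time = ln 2 / |r| = 0.69315 / 0.061232

doubling time ≈ 11.32 days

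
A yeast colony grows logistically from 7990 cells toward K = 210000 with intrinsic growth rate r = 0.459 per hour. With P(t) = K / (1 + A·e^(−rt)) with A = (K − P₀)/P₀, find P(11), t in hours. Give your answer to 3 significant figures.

≈ 181,000 cells

A = (210000 − 7990)/7990 = 25.28285
P(11) = 210000 / (1 + 25.28285·e^(−0.459·11)) = 210000 / (1 + 25.28285·0.006416)
= 210000 / 1.16221 ≈ 180690.49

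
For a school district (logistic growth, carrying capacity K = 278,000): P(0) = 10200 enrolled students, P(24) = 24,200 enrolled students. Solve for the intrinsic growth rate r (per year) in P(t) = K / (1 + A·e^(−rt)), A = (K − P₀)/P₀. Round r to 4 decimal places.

r ≈ 0.0382 per year

A = (278000 − 10200)/10200 = 26.2549
24200 = 278000/(1 + 26.2549·e^(−r·24)) → e^(−24r) = (11.4876 − 1)/26.2549 = 0.399453
r = −ln(0.399453)/24 = 0.91766/24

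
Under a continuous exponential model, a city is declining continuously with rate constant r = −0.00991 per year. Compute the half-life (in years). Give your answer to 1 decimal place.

half-life ≈ 69.9 years

half-life = ln(2) / |r| = 0.69315 / 0.00991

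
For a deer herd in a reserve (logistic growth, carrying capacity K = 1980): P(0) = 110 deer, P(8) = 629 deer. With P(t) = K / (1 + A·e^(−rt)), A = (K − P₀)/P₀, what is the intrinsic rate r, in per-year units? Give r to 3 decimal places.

r ≈ 0.259 per year

A = (1980 − 110)/110 = 17
629 = 1980/(1 + 17·e^(−r·8)) → e^(−8r) = (3.14785 − 1)/17 = 0.126344
r = −ln(0.126344)/8 = 2.06874/8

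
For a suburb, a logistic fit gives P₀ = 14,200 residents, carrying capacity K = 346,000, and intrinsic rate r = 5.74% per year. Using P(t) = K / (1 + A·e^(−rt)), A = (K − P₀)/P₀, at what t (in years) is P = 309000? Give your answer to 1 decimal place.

t ≈ 91.9 years

A = (346000 − 14200)/14200 = 23.3662
309000 = 346000/(1 + 23.3662·e^(−0.0574t)) → 1 + 23.3662·e^(−0.0574t) = 1.11974
e^(−0.0574t) = 0.005125 → t = ln(195.13932)/0.0574 = 5.27371/0.0574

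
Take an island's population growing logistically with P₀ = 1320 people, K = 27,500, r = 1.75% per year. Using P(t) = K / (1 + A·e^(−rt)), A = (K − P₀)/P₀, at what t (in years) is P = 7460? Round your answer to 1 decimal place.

A = (27500 − 1320)/1320 = 19.83333
7460 = 27500/(1 + 19.83333·e^(−0.0175t)) → 1 + 19.83333·e^(−0.0175t) = 3.68633
e^(−0.0175t) = 0.135445 → t = ln(7.38307)/0.0175 = 1.99919/0.0175

t ≈ 114.2 years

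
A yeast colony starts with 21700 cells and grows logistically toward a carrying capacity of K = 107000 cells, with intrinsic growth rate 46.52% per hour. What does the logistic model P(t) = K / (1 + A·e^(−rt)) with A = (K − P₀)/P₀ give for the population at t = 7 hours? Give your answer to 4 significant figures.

≈ 92,930 cells

A = (107000 − 21700)/21700 = 3.93088
P(7) = 107000 / (1 + 3.93088·e^(−0.4652·7)) = 107000 / (1 + 3.93088·0.038527)
= 107000 / 1.15144 ≈ 92926.78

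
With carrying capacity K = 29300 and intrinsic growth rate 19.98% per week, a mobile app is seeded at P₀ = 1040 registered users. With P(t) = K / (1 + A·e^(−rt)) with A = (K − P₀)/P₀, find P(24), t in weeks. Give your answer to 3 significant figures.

≈ 23,900 registered users

A = (29300 − 1040)/1040 = 27.17308
P(24) = 29300 / (1 + 27.17308·e^(−0.1998·24)) = 29300 / (1 + 27.17308·0.008269)
= 29300 / 1.2247 ≈ 23924.16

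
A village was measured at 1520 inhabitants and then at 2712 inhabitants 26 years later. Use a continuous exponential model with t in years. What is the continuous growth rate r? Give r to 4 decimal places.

r ≈ 0.0223 per year

2712 = 1520 · e^(r·26)
e^(26r) = 2712/1520 = 1.78421
r = ln(1.78421) / 26 = 0.57898 / 26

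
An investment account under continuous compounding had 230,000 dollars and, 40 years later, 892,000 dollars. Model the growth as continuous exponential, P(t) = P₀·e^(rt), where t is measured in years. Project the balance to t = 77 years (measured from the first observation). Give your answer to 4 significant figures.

≈ 3,125,000 dollars

r = ln(892000/230000) / 40 ≈ 0.033885 per year
P(77) = 230000 · e^(0.033885·77) = 230000 · 13.58708 ≈ 3125029.32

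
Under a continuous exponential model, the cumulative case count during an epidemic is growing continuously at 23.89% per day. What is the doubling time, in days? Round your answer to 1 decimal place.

doubling time ≈ 2.9 days

doubling time = ln(2) / |r| = 0.69315 / 0.2389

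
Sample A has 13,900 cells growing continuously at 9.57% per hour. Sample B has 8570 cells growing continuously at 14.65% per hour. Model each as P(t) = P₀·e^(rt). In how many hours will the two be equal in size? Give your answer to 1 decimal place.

13900·e^(0.0957t) = 8570·e^(0.1465t)
13900/8570 = e^((0.1465 − 0.0957)t) → ln(1.62194) = 0.0508·t
t = 0.48362 / 0.0508

t ≈ 9.5 hours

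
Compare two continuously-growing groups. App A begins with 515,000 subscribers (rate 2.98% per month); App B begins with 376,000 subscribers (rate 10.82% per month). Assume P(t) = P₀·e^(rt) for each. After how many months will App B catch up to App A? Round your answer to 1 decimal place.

515000·e^(0.0298t) = 376000·e^(0.1082t)
515000/376000 = e^((0.1082 − 0.0298)t) → ln(1.36968) = 0.0784·t
t = 0.31458 / 0.0784

t ≈ 4.0 months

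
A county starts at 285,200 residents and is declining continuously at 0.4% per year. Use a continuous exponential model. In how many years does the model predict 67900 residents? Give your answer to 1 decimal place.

67900 = 285200 · e^(-0.004·t)
t = ln(67900/285200) / -0.004 = ln(0.23808) / -0.004 = -1.43515 / -0.004

t ≈ 358.8 years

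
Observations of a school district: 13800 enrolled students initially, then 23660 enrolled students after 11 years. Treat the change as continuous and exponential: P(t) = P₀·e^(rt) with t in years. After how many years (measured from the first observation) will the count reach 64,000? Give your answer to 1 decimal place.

t ≈ 31.3 years

r = ln(23660/13800) / 11 ≈ 0.049011 per year
t = ln(64000/13800) / r = 1.53421 / 0.049011 ≈ 31.304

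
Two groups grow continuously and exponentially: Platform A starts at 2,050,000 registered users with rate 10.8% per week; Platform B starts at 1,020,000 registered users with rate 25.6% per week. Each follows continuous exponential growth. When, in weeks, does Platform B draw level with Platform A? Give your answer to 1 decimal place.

t ≈ 4.7 weeks

2050000·e^(0.108t) = 1020000·e^(0.256t)
2050000/1020000 = e^((0.256 − 0.108)t) → ln(2.0098) = 0.148·t
t = 0.69804 / 0.148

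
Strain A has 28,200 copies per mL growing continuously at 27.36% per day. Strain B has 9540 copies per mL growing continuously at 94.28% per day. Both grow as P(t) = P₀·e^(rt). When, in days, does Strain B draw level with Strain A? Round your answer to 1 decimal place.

t ≈ 1.6 days

28200·e^(0.2736t) = 9540·e^(0.9428t)
28200/9540 = e^((0.9428 − 0.2736)t) → ln(2.95597) = 0.6692·t
t = 1.08383 / 0.6692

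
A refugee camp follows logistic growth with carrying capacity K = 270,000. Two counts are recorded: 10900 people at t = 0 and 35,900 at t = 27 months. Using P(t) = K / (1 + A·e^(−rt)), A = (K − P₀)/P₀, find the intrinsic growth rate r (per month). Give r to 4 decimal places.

r ≈ 0.0479 per month

A = (270000 − 10900)/10900 = 23.77064
35900 = 270000/(1 + 23.77064·e^(−r·27)) → e^(−27r) = (7.52089 − 1)/23.77064 = 0.274325
r = −ln(0.274325)/27 = 1.29344/27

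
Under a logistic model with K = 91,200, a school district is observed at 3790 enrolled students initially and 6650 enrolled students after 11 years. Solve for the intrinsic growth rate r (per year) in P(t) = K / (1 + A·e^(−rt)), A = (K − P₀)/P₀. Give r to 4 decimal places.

A = (91200 − 3790)/3790 = 23.06332
6650 = 91200/(1 + 23.06332·e^(−r·11)) → e^(−11r) = (13.71429 − 1)/23.06332 = 0.551277
r = −ln(0.551277)/11 = 0.59552/11

r ≈ 0.0541 per year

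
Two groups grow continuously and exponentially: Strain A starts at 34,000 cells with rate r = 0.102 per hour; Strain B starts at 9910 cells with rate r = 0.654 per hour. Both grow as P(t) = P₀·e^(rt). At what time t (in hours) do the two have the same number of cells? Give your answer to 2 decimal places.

t ≈ 2.23 hours

34000·e^(0.102t) = 9910·e^(0.654t)
34000/9910 = e^((0.654 − 0.102)t) → ln(3.43088) = 0.552·t
t = 1.23282 / 0.552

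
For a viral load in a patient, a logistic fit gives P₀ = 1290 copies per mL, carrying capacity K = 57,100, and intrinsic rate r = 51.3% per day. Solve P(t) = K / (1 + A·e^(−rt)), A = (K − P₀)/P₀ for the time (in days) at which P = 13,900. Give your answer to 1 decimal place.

A = (57100 − 1290)/1290 = 43.26357
13900 = 57100/(1 + 43.26357·e^(−0.513t)) → 1 + 43.26357·e^(−0.513t) = 4.10791
e^(−0.513t) = 0.071837 → t = ln(13.92045)/0.513 = 2.63336/0.513

t ≈ 5.1 days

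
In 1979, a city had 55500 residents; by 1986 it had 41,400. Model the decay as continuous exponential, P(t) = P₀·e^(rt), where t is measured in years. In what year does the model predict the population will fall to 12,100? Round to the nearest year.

year 2015

r = ln(41400/55500) / 7 = -0.2931/7 ≈ -0.041872 per year
t = ln(12100/55500) / r = -1.52318/-0.041872 ≈ 36.38 years after 1979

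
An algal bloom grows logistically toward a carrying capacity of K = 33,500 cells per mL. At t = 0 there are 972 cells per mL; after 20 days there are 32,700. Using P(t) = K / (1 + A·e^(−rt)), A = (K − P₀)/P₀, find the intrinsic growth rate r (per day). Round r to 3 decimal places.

A = (33500 − 972)/972 = 33.46502
32700 = 33500/(1 + 33.46502·e^(−r·20)) → e^(−20r) = (1.02446 − 1)/33.46502 = 0.000731
r = −ln(0.000731)/20 = 7.22102/20

r ≈ 0.361 per day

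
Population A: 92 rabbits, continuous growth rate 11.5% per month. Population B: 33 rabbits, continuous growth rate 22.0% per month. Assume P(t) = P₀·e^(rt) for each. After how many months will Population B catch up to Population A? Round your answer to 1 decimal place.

92·e^(0.115t) = 33·e^(0.22t)
92/33 = e^((0.22 − 0.115)t) → ln(2.78788) = 0.105·t
t = 1.02528 / 0.105

t ≈ 9.8 months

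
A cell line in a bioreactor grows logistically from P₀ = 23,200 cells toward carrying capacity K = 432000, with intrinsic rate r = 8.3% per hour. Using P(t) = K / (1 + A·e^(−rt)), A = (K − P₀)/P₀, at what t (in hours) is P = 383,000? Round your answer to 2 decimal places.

t ≈ 59.34 hours

A = (432000 − 23200)/23200 = 17.62069
383000 = 432000/(1 + 17.62069·e^(−0.083t)) → 1 + 17.62069·e^(−0.083t) = 1.12794
e^(−0.083t) = 0.007261 → t = ln(137.72906)/0.083 = 4.92529/0.083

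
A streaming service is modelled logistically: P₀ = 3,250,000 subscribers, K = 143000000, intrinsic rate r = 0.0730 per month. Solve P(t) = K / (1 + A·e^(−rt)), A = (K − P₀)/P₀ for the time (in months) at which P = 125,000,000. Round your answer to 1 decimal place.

t ≈ 78.1 months

A = (143000000 − 3250000)/3250000 = 43
125000000 = 143000000/(1 + 43·e^(−0.073t)) → 1 + 43·e^(−0.073t) = 1.144
e^(−0.073t) = 0.003349 → t = ln(298.61111)/0.073 = 5.69914/0.073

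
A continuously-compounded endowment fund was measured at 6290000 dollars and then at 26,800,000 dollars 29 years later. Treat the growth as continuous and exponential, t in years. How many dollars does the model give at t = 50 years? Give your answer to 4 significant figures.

r = ln(26800000/6290000) / 29 ≈ 0.049981 per year
P(50) = 6290000 · e^(0.049981·50) = 6290000 · 12.17075 ≈ 76554044.98

≈ 76,550,000 dollars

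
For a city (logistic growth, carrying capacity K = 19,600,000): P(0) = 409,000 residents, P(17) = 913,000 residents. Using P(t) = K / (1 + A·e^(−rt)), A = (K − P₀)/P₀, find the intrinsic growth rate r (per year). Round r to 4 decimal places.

A = (19600000 − 409000)/409000 = 46.92176
913000 = 19600000/(1 + 46.92176·e^(−r·17)) → e^(−17r) = (21.46769 − 1)/46.92176 = 0.436209
r = −ln(0.436209)/17 = 0.82963/17

r ≈ 0.0488 per year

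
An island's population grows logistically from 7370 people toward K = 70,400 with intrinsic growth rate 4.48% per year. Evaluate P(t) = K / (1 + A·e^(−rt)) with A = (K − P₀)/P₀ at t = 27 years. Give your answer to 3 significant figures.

≈ 19,800 people

A = (70400 − 7370)/7370 = 8.55224
P(27) = 70400 / (1 + 8.55224·e^(−0.0448·27)) = 70400 / (1 + 8.55224·0.298317)
= 70400 / 3.55127 ≈ 19823.87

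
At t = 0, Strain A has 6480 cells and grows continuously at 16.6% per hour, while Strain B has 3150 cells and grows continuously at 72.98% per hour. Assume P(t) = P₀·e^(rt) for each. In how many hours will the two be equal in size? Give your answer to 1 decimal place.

6480·e^(0.166t) = 3150·e^(0.7298t)
6480/3150 = e^((0.7298 − 0.166)t) → ln(2.05714) = 0.5638·t
t = 0.72132 / 0.5638

t ≈ 1.3 hours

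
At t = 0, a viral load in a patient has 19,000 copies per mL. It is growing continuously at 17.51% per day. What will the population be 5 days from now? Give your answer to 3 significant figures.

≈ 45,600 copies per mL

P(5) = 19000 · e^(0.1751·5) = 19000 · e^(0.8755)
= 19000 · 2.40008 ≈ 45601.43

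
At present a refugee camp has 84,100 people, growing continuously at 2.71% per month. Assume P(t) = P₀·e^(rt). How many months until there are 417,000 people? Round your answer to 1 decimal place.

t ≈ 59.1 months

417000 = 84100 · e^(0.0271·t)
t = ln(417000/84100) / 0.0271 = ln(4.95838) / 0.0271 = 1.60108 / 0.0271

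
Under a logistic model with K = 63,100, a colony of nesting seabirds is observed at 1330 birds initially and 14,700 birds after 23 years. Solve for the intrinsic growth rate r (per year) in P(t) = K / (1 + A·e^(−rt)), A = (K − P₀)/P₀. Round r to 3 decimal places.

r ≈ 0.115 per year

A = (63100 − 1330)/1330 = 46.44361
14700 = 63100/(1 + 46.44361·e^(−r·23)) → e^(−23r) = (4.29252 − 1)/46.44361 = 0.070893
r = −ln(0.070893)/23 = 2.64659/23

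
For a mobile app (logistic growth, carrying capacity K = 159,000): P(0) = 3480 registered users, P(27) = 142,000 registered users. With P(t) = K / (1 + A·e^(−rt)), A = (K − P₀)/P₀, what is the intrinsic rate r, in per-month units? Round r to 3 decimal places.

r ≈ 0.219 per month

A = (159000 − 3480)/3480 = 44.68966
142000 = 159000/(1 + 44.68966·e^(−r·27)) → e^(−27r) = (1.11972 − 1)/44.68966 = 0.002679
r = −ln(0.002679)/27 = 5.92236/27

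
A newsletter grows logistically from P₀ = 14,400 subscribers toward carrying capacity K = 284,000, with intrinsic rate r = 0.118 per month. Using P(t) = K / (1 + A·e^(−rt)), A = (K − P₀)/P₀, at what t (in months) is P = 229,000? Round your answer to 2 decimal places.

A = (284000 − 14400)/14400 = 18.72222
229000 = 284000/(1 + 18.72222·e^(−0.118t)) → 1 + 18.72222·e^(−0.118t) = 1.24017
e^(−0.118t) = 0.012828 → t = ln(77.95253)/0.118 = 4.3561/0.118

t ≈ 36.92 months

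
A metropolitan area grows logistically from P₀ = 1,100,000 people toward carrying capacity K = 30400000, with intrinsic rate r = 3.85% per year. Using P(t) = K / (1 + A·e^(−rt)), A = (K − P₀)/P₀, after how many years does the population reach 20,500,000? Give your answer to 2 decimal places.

A = (30400000 − 1100000)/1100000 = 26.63636
20500000 = 30400000/(1 + 26.63636·e^(−0.0385t)) → 1 + 26.63636·e^(−0.0385t) = 1.48293
e^(−0.0385t) = 0.01813 → t = ln(55.15611)/0.0385 = 4.01017/0.0385

t ≈ 104.16 years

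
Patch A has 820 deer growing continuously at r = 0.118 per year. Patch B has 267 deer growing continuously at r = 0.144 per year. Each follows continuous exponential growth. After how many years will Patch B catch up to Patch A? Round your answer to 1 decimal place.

t ≈ 43.2 years

820·e^(0.118t) = 267·e^(0.144t)
820/267 = e^((0.144 − 0.118)t) → ln(3.07116) = 0.026·t
t = 1.12206 / 0.026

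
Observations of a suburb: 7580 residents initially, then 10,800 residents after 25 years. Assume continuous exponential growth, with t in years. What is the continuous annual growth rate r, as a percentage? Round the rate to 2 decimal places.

10800 = 7580 · e^(r·25)
e^(25r) = 10800/7580 = 1.4248
r = ln(1.4248) / 25 = 0.35403 / 25

r ≈ 1.42% per year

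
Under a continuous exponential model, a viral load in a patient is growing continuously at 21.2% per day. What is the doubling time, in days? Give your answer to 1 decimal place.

doubling time = ln(2) / |r| = 0.69315 / 0.212

doubling time ≈ 3.3 days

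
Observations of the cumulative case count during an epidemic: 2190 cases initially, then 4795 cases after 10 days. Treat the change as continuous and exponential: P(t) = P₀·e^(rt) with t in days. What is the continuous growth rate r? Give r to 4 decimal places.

4795 = 2190 · e^(r·10)
e^(10r) = 4795/2190 = 2.1895
r = ln(2.1895) / 10 = 0.78367 / 10

r ≈ 0.0784 per day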